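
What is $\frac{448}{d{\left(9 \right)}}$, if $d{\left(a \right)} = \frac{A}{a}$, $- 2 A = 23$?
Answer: $- \frac{8064}{23} \approx -350.61$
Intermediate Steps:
$A = - \frac{23}{2}$ ($A = \left(- \frac{1}{2}\right) 23 = - \frac{23}{2} \approx -11.5$)
$d{\left(a \right)} = - \frac{23}{2 a}$
$\frac{448}{d{\left(9 \right)}} = \frac{448}{\left(- \frac{23}{2}\right) \frac{1}{9}} = \frac{448}{- \frac{23}{18}} = 448 \left(- \frac{18}{23}\right) = - \frac{8064}{23}$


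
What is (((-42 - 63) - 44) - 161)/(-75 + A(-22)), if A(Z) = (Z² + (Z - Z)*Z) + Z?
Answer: -310/387 ≈ -0.80103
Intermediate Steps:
A(Z) = Z + Z² (A(Z) = (Z² + 0*Z) + Z = (Z² + 0) + Z = Z² + Z = Z + Z²)
(((-42 - 63) - 44) - 161)/(-75 + A(-22)) = (((-42 - 63) - 44) - 161)/(-75 - 22*(1 - 22)) = ((-105 - 44) - 161)/(-75 - 22*(-21)) = (-149 - 161)/(-75 + 462) = -310/387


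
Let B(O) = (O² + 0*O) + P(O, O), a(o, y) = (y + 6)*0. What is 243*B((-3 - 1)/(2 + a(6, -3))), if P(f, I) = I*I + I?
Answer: 1458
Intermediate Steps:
P(f, I) = I + I² (P(f, I) = I² + I = I + I²)
a(o, y) = 0 (a(o, y) = (6 + y)*0 = 0)
B(O) = O² + O*(1 + O) (B(O) = (O² + 0*O) + O*(1 + O) = (O² + 0) + O*(1 + O) = O² + O*(1 + O))
243*B((-3 - 1)/(2 + a(6, -3))) = 243*(((-3 - 1)/(2 + 0))*(1 + 2*((-3 - 1)/(2 + 0)))) = 243*((-4/2)*(1 + 2*(-4/2))) = 243*((-4*½)*(1 + 2*(-4*½))) = 243*(-2*(1 + 2*(-2))) = 243*(-2*(1 - 4)) = 243*(-2*(-3)) = 243*6 = 1458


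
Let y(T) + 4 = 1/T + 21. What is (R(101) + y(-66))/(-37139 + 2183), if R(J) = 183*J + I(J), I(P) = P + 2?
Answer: -1227797/2307096 ≈ -0.53218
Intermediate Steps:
y(T) = 17 + 1/T (y(T) = -4 + (1/T + 21) = -4 + (21 + 1/T) = 17 + 1/T)
I(P) = 2 + P
R(J) = 2 + 184*J (R(J) = 183*J + (2 + J) = 2 + 184*J)
(R(101) + y(-66))/(-37139 + 2183) = ((2 + 184*101) + (17 + 1/(-66)))/(-37139 + 2183) = ((2 + 18584) + (17 - 1/66))/(-34956) = (18586 + 1121/66)*(-1/34956) = (1227797/66)*(-1/34956) = -1227797/2307096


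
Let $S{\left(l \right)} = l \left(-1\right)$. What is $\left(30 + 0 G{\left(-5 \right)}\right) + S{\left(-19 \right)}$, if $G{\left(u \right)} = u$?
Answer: $49$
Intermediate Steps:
$S{\left(l \right)} = - l$
$\left(30 + 0 G{\left(-5 \right)}\right) + S{\left(-19 \right)} = \left(30 + 0 \left(-5\right)\right) - -19 = \left(30 + 0\right) + 19 = 30 + 19 = 49$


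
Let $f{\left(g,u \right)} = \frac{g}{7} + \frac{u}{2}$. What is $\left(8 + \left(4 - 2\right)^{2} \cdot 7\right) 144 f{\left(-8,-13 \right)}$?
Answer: $- \frac{277344}{7} \approx -39621.0$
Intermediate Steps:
$f{\left(g,u \right)} = \frac{u}{2} + \frac{g}{7}$ ($f{\left(g,u \right)} = g \frac{1}{7} + u \frac{1}{2} = \frac{g}{7} + \frac{u}{2} = \frac{u}{2} + \frac{g}{7}$)
$\left(8 + \left(4 - 2\right)^{2} \cdot 7\right) 144 f{\left(-8,-13 \right)} = \left(8 + \left(4 - 2\right)^{2} \cdot 7\right) 144 \left(\frac{1}{2} \left(-13\right) + \frac{1}{7} \left(-8\right)\right) = \left(8 + 2^{2} \cdot 7\right) 144 \left(- \frac{13}{2} - \frac{8}{7}\right) = \left(8 + 4 \cdot 7\right) 144 \left(- \frac{107}{14}\right) = \left(8 + 28\right) 144 \left(- \frac{107}{14}\right) = 36 \cdot 144 \left(- \frac{107}{14}\right) = 5184 \left(- \frac{107}{14}\right) = - \frac{277344}{7}$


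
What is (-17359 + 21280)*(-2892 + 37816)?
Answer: 136937004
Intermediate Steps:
(-17359 + 21280)*(-2892 + 37816) = 3921*34924 = 136937004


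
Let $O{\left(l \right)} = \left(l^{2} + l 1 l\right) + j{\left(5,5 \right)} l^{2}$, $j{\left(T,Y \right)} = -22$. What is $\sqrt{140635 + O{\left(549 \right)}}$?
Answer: $i \sqrt{5887385} \approx 2426.4 i$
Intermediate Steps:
$O{\left(l \right)} = - 20 l^{2}$ ($O{\left(l \right)} = \left(l^{2} + l 1 l\right) - 22 l^{2} = \left(l^{2} + l l\right) - 22 l^{2} = \left(l^{2} + l^{2}\right) - 22 l^{2} = 2 l^{2} - 22 l^{2} = - 20 l^{2}$)
$\sqrt{140635 + O{\left(549 \right)}} = \sqrt{140635 - 20 \cdot 549^{2}} = \sqrt{140635 - 6028020} = \sqrt{-5887385} = i \sqrt{5887385}$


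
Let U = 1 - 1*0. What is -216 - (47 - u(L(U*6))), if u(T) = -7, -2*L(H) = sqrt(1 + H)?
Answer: -270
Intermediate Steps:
U = 1 (U = 1 + 0 = 1)
L(H) = -sqrt(1 + H)/2
-216 - (47 - u(L(U*6))) = -216 - (47 - 1*(-7)) = -216 - (47 + 7) = -216 - 1*54 = -216 - 54 = -270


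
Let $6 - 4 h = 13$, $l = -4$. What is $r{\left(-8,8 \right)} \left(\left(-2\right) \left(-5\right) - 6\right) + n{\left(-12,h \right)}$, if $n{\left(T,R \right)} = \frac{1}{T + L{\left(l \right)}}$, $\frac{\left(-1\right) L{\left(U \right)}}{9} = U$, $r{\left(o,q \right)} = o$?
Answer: $- \frac{767}{24} \approx -31.958$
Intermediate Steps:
$L{\left(U \right)} = - 9 U$
$h = - \frac{7}{4}$ ($h = \frac{3}{2} - \frac{13}{4} = - \frac{7}{4} \approx -1.75$)
$n{\left(T,R \right)} = \frac{1}{36 + T}$ ($n{\left(T,R \right)} = \frac{1}{T - -36} = \frac{1}{T + 36} = \frac{1}{36 + T}$)
$r{\left(-8,8 \right)} \left(\left(-2\right) \left(-5\right) - 6\right) + n{\left(-12,h \right)} = - 8 \left(\left(-2\right) \left(-5\right) - 6\right) + \frac{1}{36 - 12} = - 8 \left(10 - 6\right) + \frac{1}{24} = \left(-8\right) 4 + \frac{1}{24} = -32 + \frac{1}{24} = - \frac{767}{24}$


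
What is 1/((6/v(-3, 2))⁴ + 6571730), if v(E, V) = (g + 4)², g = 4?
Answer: 1048576/6890958356561 ≈ 1.5217e-7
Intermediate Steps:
v(E, V) = 64 (v(E, V) = (4 + 4)² = 8² = 64)
1/((6/v(-3, 2))⁴ + 6571730) = 1/((6/64)⁴ + 6571730) = 1/((6*(1/64))⁴ + 6571730) = 1/((3/32)⁴ + 6571730) = 1/(81/1048576 + 6571730) = 1/(6890958356561/1048576) = 1048576/6890958356561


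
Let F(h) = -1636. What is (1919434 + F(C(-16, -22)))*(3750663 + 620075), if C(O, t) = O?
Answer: 8382192594924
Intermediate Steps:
(1919434 + F(C(-16, -22)))*(3750663 + 620075) = (1919434 - 1636)*(3750663 + 620075) = 1917798*4370738 = 8382192594924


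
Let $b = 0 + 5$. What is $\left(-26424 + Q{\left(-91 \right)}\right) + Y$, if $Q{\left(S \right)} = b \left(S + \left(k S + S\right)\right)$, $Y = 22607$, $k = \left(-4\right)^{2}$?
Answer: $-12007$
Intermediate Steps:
$k = 16$
$b = 5$
$Q{\left(S \right)} = 90 S$ ($Q{\left(S \right)} = 5 \left(S + \left(16 S + S\right)\right) = 5 \left(S + 17 S\right) = 5 \cdot 18 S = 90 S$)
$\left(-26424 + Q{\left(-91 \right)}\right) + Y = \left(-26424 + 90 \left(-91\right)\right) + 22607 = \left(-26424 - 8190\right) + 22607 = -34614 + 22607 = -12007$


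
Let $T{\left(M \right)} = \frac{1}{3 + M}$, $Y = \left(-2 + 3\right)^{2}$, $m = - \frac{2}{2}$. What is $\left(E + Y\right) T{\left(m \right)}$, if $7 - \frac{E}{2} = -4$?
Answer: $\frac{23}{2} \approx 11.5$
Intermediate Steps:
$m = -1$ ($m = \left(-2\right) \frac{1}{2} = -1$)
$E = 22$ ($E = 14 - -8 = 14 + 8 = 22$)
$Y = 1$ ($Y = 1^{2} = 1$)
$\left(E + Y\right) T{\left(m \right)} = \frac{22 + 1}{3 - 1} = \frac{23}{2}$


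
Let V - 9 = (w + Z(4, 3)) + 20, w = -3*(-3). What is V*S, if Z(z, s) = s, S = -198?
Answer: -8118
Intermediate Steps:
w = 9
V = 41 (V = 9 + ((9 + 3) + 20) = 9 + (12 + 20) = 9 + 32 = 41)
V*S = 41*(-198) = -8118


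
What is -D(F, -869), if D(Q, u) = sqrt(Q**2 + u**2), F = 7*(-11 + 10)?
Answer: -sqrt(755210) ≈ -869.03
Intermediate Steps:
F = -7 (F = 7*(-1) = -7)
-D(F, -869) = -sqrt((-7)**2 + (-869)**2) = -sqrt(49 + 755161) = -sqrt(755210)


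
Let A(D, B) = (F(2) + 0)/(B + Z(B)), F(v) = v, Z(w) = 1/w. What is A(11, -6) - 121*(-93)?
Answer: 416349/37 ≈ 11253.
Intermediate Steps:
Z(w) = 1/w
A(D, B) = 2/(B + 1/B) (A(D, B) = (2 + 0)/(B + 1/B) = 2/(B + 1/B))
A(11, -6) - 121*(-93) = 2*(-6)/(1 + (-6)**2) - 121*(-93) = 2*(-6)/(1 + 36) + 11253 = 2*(-6)/37 + 11253 = 2*(-6)*(1/37) + 11253 = -12/37 + 11253 = 416349/37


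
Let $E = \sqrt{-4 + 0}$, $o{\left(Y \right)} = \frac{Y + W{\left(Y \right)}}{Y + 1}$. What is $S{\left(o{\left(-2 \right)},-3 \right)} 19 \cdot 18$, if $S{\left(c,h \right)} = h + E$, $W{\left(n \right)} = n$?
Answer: $-1026 + 684 i \approx -1026.0 + 684.0 i$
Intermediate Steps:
$o{\left(Y \right)} = \frac{2 Y}{1 + Y}$ ($o{\left(Y \right)} = \frac{Y + Y}{Y + 1} = \frac{2 Y}{1 + Y}$)
$E = 2 i$ ($E = \sqrt{-4} = 2 i \approx 2.0 i$)
$S{\left(c,h \right)} = h + 2 i$
$S{\left(o{\left(-2 \right)},-3 \right)} 19 \cdot 18 = \left(-3 + 2 i\right) 19 \cdot 18 = \left(-57 + 38 i\right) 18 = -1026 + 684 i$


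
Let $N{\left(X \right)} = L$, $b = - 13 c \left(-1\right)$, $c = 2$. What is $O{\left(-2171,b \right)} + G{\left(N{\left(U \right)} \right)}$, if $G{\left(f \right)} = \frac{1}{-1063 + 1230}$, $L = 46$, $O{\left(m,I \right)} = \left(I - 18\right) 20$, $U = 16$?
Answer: $\frac{26721}{167} \approx 160.01$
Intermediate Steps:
$b = 26$ ($b = \left(-13\right) 2 \left(-1\right) = \left(-26\right) \left(-1\right) = 26$)
$O{\left(m,I \right)} = -360 + 20 I$ ($O{\left(m,I \right)} = \left(-18 + I\right) 20 = -360 + 20 I$)
$N{\left(X \right)} = 46$
$G{\left(f \right)} = \frac{1}{167}$
$O{\left(-2171,b \right)} + G{\left(N{\left(U \right)} \right)} = \left(-360 + 20 \cdot 26\right) + \frac{1}{167} = \left(-360 + 520\right) + \frac{1}{167} = 160 + \frac{1}{167} = \frac{26721}{167}$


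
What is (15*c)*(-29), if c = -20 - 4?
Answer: 10440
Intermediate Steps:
c = -24
(15*c)*(-29) = (15*(-24))*(-29) = -360*(-29) = 10440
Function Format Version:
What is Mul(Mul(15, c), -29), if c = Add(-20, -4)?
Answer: 10440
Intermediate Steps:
c = -24
Mul(Mul(15, c), -29) = Mul(Mul(15, -24), -29) = Mul(-360, -29) = 10440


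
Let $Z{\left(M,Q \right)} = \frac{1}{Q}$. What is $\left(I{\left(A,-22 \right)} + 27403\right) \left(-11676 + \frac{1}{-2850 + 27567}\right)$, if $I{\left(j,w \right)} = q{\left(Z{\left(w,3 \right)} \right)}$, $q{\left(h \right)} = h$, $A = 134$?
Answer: $- \frac{23725451757110}{74151} \approx -3.1996 \cdot 10^{8}$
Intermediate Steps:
$I{\left(j,w \right)} = \frac{1}{3}$
$\left(I{\left(A,-22 \right)} + 27403\right) \left(-11676 + \frac{1}{-2850 + 27567}\right) = \left(\frac{1}{3} + 27403\right) \left(-11676 + \frac{1}{-2850 + 27567}\right) = \frac{82210 \left(-11676 + \frac{1}{24717}\right)}{3} = \frac{82210}{3} \left(- \frac{288595691}{24717}\right) = - \frac{23725451757110}{74151}$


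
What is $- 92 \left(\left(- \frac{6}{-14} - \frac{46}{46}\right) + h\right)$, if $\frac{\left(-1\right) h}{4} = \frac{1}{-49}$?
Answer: $\frac{2208}{49} \approx 45.061$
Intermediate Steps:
$h = \frac{4}{49}$ ($h = - \frac{4}{-49} = \left(-4\right) \left(- \frac{1}{49}\right) = \frac{4}{49} \approx 0.081633$)
$- 92 \left(\left(- \frac{6}{-14} - \frac{46}{46}\right) + h\right) = - 92 \left(\left(- \frac{6}{-14} - \frac{46}{46}\right) + \frac{4}{49}\right) = - 92 \left(\left(\left(-6\right) \left(- \frac{1}{14}\right) - 1\right) + \frac{4}{49}\right) = - 92 \left(\left(\frac{3}{7} - 1\right) + \frac{4}{49}\right) = - 92 \left(- \frac{4}{7} + \frac{4}{49}\right) = \left(-92\right) \left(- \frac{24}{49}\right) = \frac{2208}{49}$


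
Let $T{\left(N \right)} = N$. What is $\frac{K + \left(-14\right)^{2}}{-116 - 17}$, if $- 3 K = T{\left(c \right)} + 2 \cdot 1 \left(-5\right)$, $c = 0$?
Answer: $- \frac{598}{399} \approx -1.4987$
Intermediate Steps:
$K = \frac{10}{3}$ ($K = - \frac{0 + 2 \cdot 1 \left(-5\right)}{3} = - \frac{0 + 2 \left(-5\right)}{3} = - \frac{0 - 10}{3} = \left(- \frac{1}{3}\right) \left(-10\right) = \frac{10}{3} \approx 3.3333$)
$\frac{K + \left(-14\right)^{2}}{-116 - 17} = \frac{\frac{10}{3} + \left(-14\right)^{2}}{-116 - 17} = \frac{\frac{10}{3} + 196}{-133} = \frac{598}{3} \left(- \frac{1}{133}\right) = - \frac{598}{399}$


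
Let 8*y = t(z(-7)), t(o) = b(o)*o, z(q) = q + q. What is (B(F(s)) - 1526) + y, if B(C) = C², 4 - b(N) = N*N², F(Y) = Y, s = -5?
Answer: -6310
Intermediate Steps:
b(N) = 4 - N³ (b(N) = 4 - N*N² = 4 - N³)
z(q) = 2*q
t(o) = o*(4 - o³) (t(o) = (4 - o³)*o = o*(4 - o³))
y = -4809 (y = ((2*(-7))*(4 - (2*(-7))³))/8 = (-14*(4 - 1*(-14)³))/8 = (-14*(4 - 1*(-2744)))/8 = (-14*(4 + 2744))/8 = (-14*2748)/8 = (⅛)*(-38472) = -4809)
(B(F(s)) - 1526) + y = ((-5)² - 1526) - 4809 = (25 - 1526) - 4809 = -1501 - 4809 = -6310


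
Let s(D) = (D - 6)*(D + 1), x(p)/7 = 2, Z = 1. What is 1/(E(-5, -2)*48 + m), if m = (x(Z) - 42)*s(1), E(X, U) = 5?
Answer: 1/520 ≈ 0.0019231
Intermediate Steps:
x(p) = 14 (x(p) = 7*2 = 14)
s(D) = (1 + D)*(-6 + D) (s(D) = (-6 + D)*(1 + D) = (1 + D)*(-6 + D))
m = 280 (m = (14 - 42)*(-6 + 1² - 5*1) = -28*(-6 + 1 - 5) = -28*(-10) = 280)
1/(E(-5, -2)*48 + m) = 1/(5*48 + 280) = 1/(240 + 280) = 1/520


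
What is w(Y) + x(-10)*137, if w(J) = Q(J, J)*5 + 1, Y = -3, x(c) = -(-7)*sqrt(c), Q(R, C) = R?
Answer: -14 + 959*I*sqrt(10) ≈ -14.0 + 3032.6*I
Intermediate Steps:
x(c) = 7*sqrt(c)
w(J) = 1 + 5*J (w(J) = J*5 + 1 = 5*J + 1 = 1 + 5*J)
w(Y) + x(-10)*137 = (1 + 5*(-3)) + (7*sqrt(-10))*137 = (1 - 15) + (7*(I*sqrt(10)))*137 = -14 + (7*I*sqrt(10))*137 = -14 + 959*I*sqrt(10)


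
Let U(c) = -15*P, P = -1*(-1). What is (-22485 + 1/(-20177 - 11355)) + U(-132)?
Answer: -709470001/31532 ≈ -22500.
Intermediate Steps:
P = 1
U(c) = -15 (U(c) = -15*1 = -15)
(-22485 + 1/(-20177 - 11355)) + U(-132) = (-22485 + 1/(-20177 - 11355)) - 15 = (-22485 + 1/(-31532)) - 15 = (-22485 - 1/31532) - 15 = -708997021/31532 - 15 = -709470001/31532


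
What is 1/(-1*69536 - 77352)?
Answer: -1/146888 ≈ -6.8079e-6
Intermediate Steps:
1/(-1*69536 - 77352) = 1/(-69536 - 77352) = 1/(-146888) = -1/146888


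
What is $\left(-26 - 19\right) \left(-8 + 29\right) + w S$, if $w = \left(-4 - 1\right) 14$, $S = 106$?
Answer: $-8365$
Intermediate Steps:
$w = -70$ ($w = \left(-5\right) 14 = -70$)
$\left(-26 - 19\right) \left(-8 + 29\right) + w S = \left(-26 - 19\right) \left(-8 + 29\right) - 7420 = \left(-45\right) 21 - 7420 = -945 - 7420 = -8365$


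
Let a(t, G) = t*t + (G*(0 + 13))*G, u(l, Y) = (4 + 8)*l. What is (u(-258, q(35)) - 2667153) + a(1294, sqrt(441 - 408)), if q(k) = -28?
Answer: -995384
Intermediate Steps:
u(l, Y) = 12*l
a(t, G) = t**2 + 13*G**2 (a(t, G) = t**2 + (G*13)*G = t**2 + (13*G)*G = t**2 + 13*G**2)
(u(-258, q(35)) - 2667153) + a(1294, sqrt(441 - 408)) = (12*(-258) - 2667153) + (1294**2 + 13*(sqrt(441 - 408))**2) = (-3096 - 2667153) + (1674436 + 13*(sqrt(33))**2) = -2670249 + (1674436 + 13*33) = -2670249 + (1674436 + 429) = -2670249 + 1674865 = -995384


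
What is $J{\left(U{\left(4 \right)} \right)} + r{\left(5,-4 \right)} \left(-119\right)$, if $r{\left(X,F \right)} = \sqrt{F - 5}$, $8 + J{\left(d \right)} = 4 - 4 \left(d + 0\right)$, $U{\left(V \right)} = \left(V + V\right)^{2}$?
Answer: $-260 - 357 i \approx -260.0 - 357.0 i$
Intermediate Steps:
$U{\left(V \right)} = 4 V^{2}$ ($U{\left(V \right)} = \left(2 V\right)^{2} = 4 V^{2}$)
$J{\left(d \right)} = -4 - 4 d$ ($J{\left(d \right)} = -8 - \left(-4 + 4 \left(d + 0\right)\right) = -8 - \left(-4 + 4 d\right) = -4 - 4 d$)
$r{\left(X,F \right)} = \sqrt{-5 + F}$
$J{\left(U{\left(4 \right)} \right)} + r{\left(5,-4 \right)} \left(-119\right) = \left(-4 - 4 \cdot 4 \cdot 4^{2}\right) + \sqrt{-5 - 4} \left(-119\right) = \left(-4 - 4 \cdot 4 \cdot 16\right) + \sqrt{-9} \left(-119\right) = \left(-4 - 256\right) + 3 i \left(-119\right) = \left(-4 - 256\right) - 357 i = -260 - 357 i$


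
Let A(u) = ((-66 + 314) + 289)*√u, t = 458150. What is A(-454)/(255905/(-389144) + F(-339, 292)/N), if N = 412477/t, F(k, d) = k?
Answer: -86195453982456*I*√454/60544618627085 ≈ -30.335*I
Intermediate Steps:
A(u) = 537*√u (A(u) = (248 + 289)*√u = 537*√u)
N = 412477/458150 ≈ 0.90031
A(-454)/(255905/(-389144) + F(-339, 292)/N) = (537*√(-454))/(255905/(-389144) - 339/412477/458150) = (537*(I*√454))/(255905*(-1/389144) - 339*458150/412477) = (537*I*√454)/(-255905/389144 - 155312850/412477) = (537*I*√454)/(-60544618627085/160512949688) = (537*I*√454)*(-160512949688/60544618627085) = -86195453982456*I*√454/60544618627085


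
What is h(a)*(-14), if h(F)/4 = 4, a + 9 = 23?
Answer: -224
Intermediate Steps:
a = 14 (a = -9 + 23 = 14)
h(F) = 16 (h(F) = 4*4 = 16)
h(a)*(-14) = 16*(-14) = -224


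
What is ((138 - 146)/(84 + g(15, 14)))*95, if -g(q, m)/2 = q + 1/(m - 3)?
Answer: -1045/74 ≈ -14.122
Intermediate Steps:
g(q, m) = -2*q - 2/(-3 + m) (g(q, m) = -2*(q + 1/(m - 3)) = -2*(q + 1/(-3 + m)) = -2*q - 2/(-3 + m))
((138 - 146)/(84 + g(15, 14)))*95 = ((138 - 146)/(84 + 2*(-1 + 3*15 - 1*14*15)/(-3 + 14)))*95 = -8/(84 + 2*(-1 + 45 - 210)/11)*95 = -8/(84 + 2*(1/11)*(-166))*95 = -8/(84 - 332/11)*95 = -8/592/11*95 = -8*11/592*95 = -11/74*95 = -1045/74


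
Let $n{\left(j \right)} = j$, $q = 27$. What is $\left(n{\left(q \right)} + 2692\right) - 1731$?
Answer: $988$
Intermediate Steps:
$\left(n{\left(q \right)} + 2692\right) - 1731 = \left(27 + 2692\right) - 1731 = 2719 - 1731 = 988$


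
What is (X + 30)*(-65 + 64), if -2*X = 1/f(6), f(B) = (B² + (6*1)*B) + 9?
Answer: -4859/162 ≈ -29.994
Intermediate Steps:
f(B) = 9 + B² + 6*B (f(B) = (B² + 6*B) + 9 = 9 + B² + 6*B)
X = -1/162 (X = -1/(2*(9 + 6² + 6*6)) = -1/(2*(9 + 36 + 36)) = -½/81 = -½*1/81 = -1/162 ≈ -0.0061728)
(X + 30)*(-65 + 64) = (-1/162 + 30)*(-65 + 64) = (4859/162)*(-1) = -4859/162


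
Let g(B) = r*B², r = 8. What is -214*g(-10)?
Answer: -171200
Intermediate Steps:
g(B) = 8*B²
-214*g(-10) = -1712*(-10)² = -1712*100 = -214*800 = -171200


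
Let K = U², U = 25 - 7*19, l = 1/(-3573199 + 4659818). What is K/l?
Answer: 12674324016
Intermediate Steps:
l = 1/1086619 ≈ 9.2029e-7
U = -108 (U = 25 - 133 = -108)
K = 11664 (K = (-108)² = 11664)
K/l = 11664/(1/1086619) = 11664*1086619 = 12674324016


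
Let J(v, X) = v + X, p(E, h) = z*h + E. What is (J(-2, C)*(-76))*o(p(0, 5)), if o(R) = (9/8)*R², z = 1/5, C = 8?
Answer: -513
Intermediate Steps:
z = ⅕ ≈ 0.20000
p(E, h) = E + h/5 (p(E, h) = h/5 + E = E + h/5)
J(v, X) = X + v
o(R) = 9*R²/8 (o(R) = (9*(⅛))*R² = 9*R²/8)
(J(-2, C)*(-76))*o(p(0, 5)) = ((8 - 2)*(-76))*(9*(0 + (⅕)*5)²/8) = (6*(-76))*(9*(0 + 1)²/8) = -513*1² = -513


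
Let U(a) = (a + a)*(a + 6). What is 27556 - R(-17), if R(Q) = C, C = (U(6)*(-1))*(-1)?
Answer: 27412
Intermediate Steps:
U(a) = 2*a*(6 + a) (U(a) = (2*a)*(6 + a) = 2*a*(6 + a))
C = 144 (C = ((2*6*(6 + 6))*(-1))*(-1) = ((2*6*12)*(-1))*(-1) = (144*(-1))*(-1) = -144*(-1) = 144)
R(Q) = 144
27556 - R(-17) = 27556 - 1*144 = 27556 - 144 = 27412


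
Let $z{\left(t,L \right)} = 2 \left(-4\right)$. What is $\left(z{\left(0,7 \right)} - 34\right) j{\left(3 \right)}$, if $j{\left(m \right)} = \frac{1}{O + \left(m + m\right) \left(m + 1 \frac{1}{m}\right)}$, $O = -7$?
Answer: $- \frac{42}{13} \approx -3.2308$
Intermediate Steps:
$z{\left(t,L \right)} = -8$
$j{\left(m \right)} = \frac{1}{-7 + 2 m \left(m + \frac{1}{m}\right)}$ ($j{\left(m \right)} = \frac{1}{-7 + \left(m + m\right) \left(m + 1 \frac{1}{m}\right)} = \frac{1}{-7 + 2 m \left(m + \frac{1}{m}\right)}$)
$\left(z{\left(0,7 \right)} - 34\right) j{\left(3 \right)} = \frac{-8 - 34}{-5 + 2 \cdot 3^{2}} = - \frac{42}{-5 + 2 \cdot 9} = - \frac{42}{-5 + 18} = - \frac{42}{13}$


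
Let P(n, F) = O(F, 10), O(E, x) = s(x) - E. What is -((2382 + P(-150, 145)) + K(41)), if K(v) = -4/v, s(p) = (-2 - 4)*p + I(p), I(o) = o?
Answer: -89663/41 ≈ -2186.9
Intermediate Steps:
s(p) = -5*p (s(p) = (-2 - 4)*p + p = -6*p + p = -5*p)
O(E, x) = -E - 5*x (O(E, x) = -5*x - E = -E - 5*x)
P(n, F) = -50 - F (P(n, F) = -F - 5*10 = -F - 50 = -50 - F)
-((2382 + P(-150, 145)) + K(41)) = -((2382 + (-50 - 1*145)) - 4/41) = -((2382 + (-50 - 145)) - 4*1/41) = -((2382 - 195) - 4/41) = -(2187 - 4/41) = -1*89663/41 = -89663/41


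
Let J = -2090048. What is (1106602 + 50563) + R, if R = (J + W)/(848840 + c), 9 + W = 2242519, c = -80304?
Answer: 444661556451/384268 ≈ 1.1572e+6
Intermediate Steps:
W = 2242510 (W = -9 + 2242519 = 2242510)
R = 76231/384268 (R = (-2090048 + 2242510)/(848840 - 80304) = 152462/768536 = 152462*(1/768536) = 76231/384268 ≈ 0.19838)
(1106602 + 50563) + R = (1106602 + 50563) + 76231/384268 = 1157165 + 76231/384268 = 444661556451/384268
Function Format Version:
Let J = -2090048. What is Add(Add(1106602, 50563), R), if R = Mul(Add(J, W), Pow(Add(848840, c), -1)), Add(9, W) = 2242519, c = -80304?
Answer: Rational(444661556451, 384268) ≈ 1.1572e+6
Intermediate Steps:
W = 2242510 (W = Add(-9, 2242519) = 2242510)
R = Rational(76231, 384268) (R = Mul(Add(-2090048, 2242510), Pow(Add(848840, -80304), -1)) = Mul(152462, Pow(768536, -1)) = Mul(152462, Rational(1, 768536)) = Rational(76231, 384268) ≈ 0.19838)
Add(Add(1106602, 50563), R) = Add(Add(1106602, 50563), Rational(76231, 384268)) = Add(1157165, Rational(76231, 384268)) = Rational(444661556451, 384268)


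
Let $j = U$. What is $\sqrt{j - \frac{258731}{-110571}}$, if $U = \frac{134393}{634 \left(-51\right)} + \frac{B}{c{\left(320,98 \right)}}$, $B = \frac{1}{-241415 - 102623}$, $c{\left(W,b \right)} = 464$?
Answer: $\frac{i \sqrt{118763799478293134117718345214}}{255700087084264} \approx 1.3478 i$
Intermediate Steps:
$B = - \frac{1}{344038}$ ($B = \frac{1}{-344038} = - \frac{1}{344038} \approx -2.9067 \cdot 10^{-6}$)
$U = - \frac{10726821368855}{2580796928544}$ ($U = \frac{134393}{634 \left(-51\right)} - \frac{1}{344038 \cdot 464} = \frac{134393}{-32334} - \frac{1}{159633632} = 134393 \left(- \frac{1}{32334}\right) - \frac{1}{159633632} = - \frac{134393}{32334} - \frac{1}{159633632} = - \frac{10726821368855}{2580796928544} \approx -4.1564$)
$j = - \frac{10726821368855}{2580796928544} \approx -4.1564$
$\sqrt{j - \frac{258731}{-110571}} = \sqrt{- \frac{10726821368855}{2580796928544} - \frac{258731}{-110571}} = \sqrt{- \frac{10726821368855}{2580796928544} - - \frac{258731}{110571}} = \sqrt{- \frac{10726821368855}{2580796928544} + \frac{258731}{110571}} = \sqrt{- \frac{57593688384060949}{31706810798448736}} = \frac{i \sqrt{118763799478293134117718345214}}{255700087084264}$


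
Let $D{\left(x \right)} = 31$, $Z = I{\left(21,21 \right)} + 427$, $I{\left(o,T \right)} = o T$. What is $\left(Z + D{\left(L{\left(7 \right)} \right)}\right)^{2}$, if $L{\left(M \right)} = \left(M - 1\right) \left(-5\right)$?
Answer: $808201$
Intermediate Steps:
$I{\left(o,T \right)} = T o$
$L{\left(M \right)} = 5 - 5 M$ ($L{\left(M \right)} = \left(-1 + M\right) \left(-5\right) = 5 - 5 M$)
$Z = 868$ ($Z = 21 \cdot 21 + 427 = 441 + 427 = 868$)
$\left(Z + D{\left(L{\left(7 \right)} \right)}\right)^{2} = \left(868 + 31\right)^{2} = 899^{2} = 808201$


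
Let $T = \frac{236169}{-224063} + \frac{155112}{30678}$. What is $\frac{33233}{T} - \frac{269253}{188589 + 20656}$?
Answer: $\frac{7965320803729011628}{959376728432855} \approx 8302.6$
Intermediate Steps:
$T = \frac{4584944579}{1145634119}$ ($T = 236169 \left(- \frac{1}{224063}\right) + 155112 \cdot \frac{1}{30678} = - \frac{236169}{224063} + \frac{25852}{5113} = \frac{4584944579}{1145634119} \approx 4.0021$)
$\frac{33233}{T} - \frac{269253}{188589 + 20656} = \frac{33233}{\frac{4584944579}{1145634119}} - \frac{269253}{188589 + 20656} = 33233 \cdot \frac{1145634119}{4584944579} - \frac{269253}{209245} = \frac{38072858676727}{4584944579} - \frac{269253}{209245} = \frac{7965320803729011628}{959376728432855}$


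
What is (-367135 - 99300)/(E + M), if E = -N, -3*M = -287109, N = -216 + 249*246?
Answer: -93287/6933 ≈ -13.456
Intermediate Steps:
N = 61038 (N = -216 + 61254 = 61038)
M = 95703 (M = -⅓*(-287109) = 95703)
E = -61038 (E = -1*61038 = -61038)
(-367135 - 99300)/(E + M) = (-367135 - 99300)/(-61038 + 95703) = -466435/34665 = -466435*1/34665 = -93287/6933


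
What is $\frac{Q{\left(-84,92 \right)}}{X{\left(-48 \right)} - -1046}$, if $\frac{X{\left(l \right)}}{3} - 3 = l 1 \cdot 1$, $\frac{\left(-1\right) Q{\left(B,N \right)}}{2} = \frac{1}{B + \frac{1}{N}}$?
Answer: $\frac{184}{7039297} \approx 2.6139 \cdot 10^{-5}$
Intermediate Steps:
$Q{\left(B,N \right)} = - \frac{2}{B + \frac{1}{N}}$
$X{\left(l \right)} = 9 + 3 l$ ($X{\left(l \right)} = 9 + 3 l 1 \cdot 1 = 9 + 3 l 1 = 9 + 3 l$)
$\frac{Q{\left(-84,92 \right)}}{X{\left(-48 \right)} - -1046} = \frac{\left(-2\right) 92 \frac{1}{1 - 7728}}{\left(9 + 3 \left(-48\right)\right) - -1046} = \frac{\left(-2\right) 92 \frac{1}{1 - 7728}}{\left(9 - 144\right) + 1046} = \frac{\left(-2\right) 92 \frac{1}{-7727}}{-135 + 1046} = \frac{\left(-2\right) 92 \left(- \frac{1}{7727}\right)}{911} = \frac{184}{7727} \cdot \frac{1}{911} = \frac{184}{7039297}$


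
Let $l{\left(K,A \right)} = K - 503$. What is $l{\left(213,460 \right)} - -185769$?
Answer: $185479$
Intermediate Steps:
$l{\left(K,A \right)} = -503 + K$
$l{\left(213,460 \right)} - -185769 = \left(-503 + 213\right) - -185769 = -290 + 185769 = 185479$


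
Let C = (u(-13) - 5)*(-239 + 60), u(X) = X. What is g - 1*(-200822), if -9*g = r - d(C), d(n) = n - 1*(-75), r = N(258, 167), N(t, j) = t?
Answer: 603479/3 ≈ 2.0116e+5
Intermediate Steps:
r = 258
C = 3222 (C = (-13 - 5)*(-239 + 60) = -18*(-179) = 3222)
d(n) = 75 + n (d(n) = n + 75 = 75 + n)
g = 1013/3 (g = -(258 - (75 + 3222))/9 = -(258 - 1*3297)/9 = -(258 - 3297)/9 = -⅑*(-3039) = 1013/3 ≈ 337.67)
g - 1*(-200822) = 1013/3 - 1*(-200822) = 1013/3 + 200822 = 603479/3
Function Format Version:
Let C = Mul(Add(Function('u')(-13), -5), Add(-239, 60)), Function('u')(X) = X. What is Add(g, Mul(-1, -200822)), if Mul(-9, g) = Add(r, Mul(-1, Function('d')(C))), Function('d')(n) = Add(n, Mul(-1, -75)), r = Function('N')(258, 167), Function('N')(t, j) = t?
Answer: Rational(603479, 3) ≈ 2.0116e+5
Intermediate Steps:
r = 258
C = 3222 (C = Mul(Add(-13, -5), Add(-239, 60)) = Mul(-18, -179) = 3222)
Function('d')(n) = Add(75, n) (Function('d')(n) = Add(n, 75) = Add(75, n))
g = Rational(1013, 3) (g = Mul(Rational(-1, 9), Add(258, Mul(-1, Add(75, 3222)))) = Mul(Rational(-1, 9), Add(258, Mul(-1, 3297))) = Mul(Rational(-1, 9), Add(258, -3297)) = Mul(Rational(-1, 9), -3039) = Rational(1013, 3) ≈ 337.67)
Add(g, Mul(-1, -200822)) = Add(Rational(1013, 3), Mul(-1, -200822)) = Add(Rational(1013, 3), 200822) = Rational(603479, 3)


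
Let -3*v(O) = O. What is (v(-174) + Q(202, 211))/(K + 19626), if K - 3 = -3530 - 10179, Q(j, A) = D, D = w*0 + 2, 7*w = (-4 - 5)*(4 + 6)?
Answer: 3/296 ≈ 0.010135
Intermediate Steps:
w = -90/7 (w = ((-4 - 5)*(4 + 6))/7 = (-9*10)/7 = (⅐)*(-90) = -90/7 ≈ -12.857)
v(O) = -O/3
D = 2 (D = -90/7*0 + 2 = 0 + 2 = 2)
Q(j, A) = 2
K = -13706 (K = 3 + (-3530 - 10179) = 3 - 13709 = -13706)
(v(-174) + Q(202, 211))/(K + 19626) = (-⅓*(-174) + 2)/(-13706 + 19626) = (58 + 2)/5920 = 60*(1/5920) = 3/296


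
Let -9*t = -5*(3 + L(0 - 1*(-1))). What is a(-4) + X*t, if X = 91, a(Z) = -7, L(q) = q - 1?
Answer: 434/3 ≈ 144.67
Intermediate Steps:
L(q) = -1 + q
t = 5/3 (t = -(-5)*(3 + (-1 + (0 - 1*(-1))))/9 = -(-5)*(3 + (-1 + (0 + 1)))/9 = -(-5)*(3 + (-1 + 1))/9 = -(-5)*(3 + 0)/9 = -(-5)*3/9 = -1/9*(-15) = 5/3 ≈ 1.6667)
a(-4) + X*t = -7 + 91*(5/3) = -7 + 455/3 = 434/3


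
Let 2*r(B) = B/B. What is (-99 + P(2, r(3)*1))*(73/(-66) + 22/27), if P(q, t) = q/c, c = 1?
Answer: 16781/594 ≈ 28.251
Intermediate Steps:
r(B) = ½ (r(B) = (B/B)/2 = (½)*1 = ½)
P(q, t) = q (P(q, t) = q/1 = q*1 = q)
(-99 + P(2, r(3)*1))*(73/(-66) + 22/27) = (-99 + 2)*(73/(-66) + 22/27) = -97*(73*(-1/66) + 22*(1/27)) = -97*(-73/66 + 22/27) = -97*(-173/594) = 16781/594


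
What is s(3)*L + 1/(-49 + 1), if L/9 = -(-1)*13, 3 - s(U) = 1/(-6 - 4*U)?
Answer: 17159/48 ≈ 357.48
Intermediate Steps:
s(U) = 3 - 1/(-6 - 4*U)
L = 117 (L = 9*(-(-1)*13) = 9*(-1*(-13)) = 9*13 = 117)
s(3)*L + 1/(-49 + 1) = ((19 + 12*3)/(2*(3 + 2*3)))*117 + 1/(-49 + 1) = ((19 + 36)/(2*(3 + 6)))*117 + 1/(-48) = ((½)*55/9)*117 - 1/48 = ((½)*(⅑)*55)*117 - 1/48 = (55/18)*117 - 1/48 = 715/2 - 1/48 = 17159/48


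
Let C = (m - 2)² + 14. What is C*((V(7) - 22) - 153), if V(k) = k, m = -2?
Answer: -5040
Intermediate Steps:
C = 30 (C = (-2 - 2)² + 14 = (-4)² + 14 = 16 + 14 = 30)
C*((V(7) - 22) - 153) = 30*((7 - 22) - 153) = 30*(-15 - 153) = 30*(-168) = -5040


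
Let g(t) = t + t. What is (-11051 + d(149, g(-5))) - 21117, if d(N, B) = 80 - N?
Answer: -32237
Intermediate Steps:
g(t) = 2*t
(-11051 + d(149, g(-5))) - 21117 = (-11051 + (80 - 1*149)) - 21117 = (-11051 + (80 - 149)) - 21117 = (-11051 - 69) - 21117 = -11120 - 21117 = -32237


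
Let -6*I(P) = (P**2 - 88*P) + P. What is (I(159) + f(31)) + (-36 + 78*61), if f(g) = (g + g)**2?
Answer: 6658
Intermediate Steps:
f(g) = 4*g**2 (f(g) = (2*g)**2 = 4*g**2)
I(P) = -P**2/6 + 29*P/2 (I(P) = -((P**2 - 88*P) + P)/6 = -(P**2 - 87*P)/6 = -P**2/6 + 29*P/2)
(I(159) + f(31)) + (-36 + 78*61) = ((1/6)*159*(87 - 1*159) + 4*31**2) + (-36 + 78*61) = ((1/6)*159*(87 - 159) + 4*961) + (-36 + 4758) = ((1/6)*159*(-72) + 3844) + 4722 = (-1908 + 3844) + 4722 = 1936 + 4722 = 6658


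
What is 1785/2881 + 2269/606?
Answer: 7618699/1745886 ≈ 4.3638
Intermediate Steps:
1785/2881 + 2269/606 = 7618699/1745886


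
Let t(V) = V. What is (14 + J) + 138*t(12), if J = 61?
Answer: 1731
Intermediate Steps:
(14 + J) + 138*t(12) = (14 + 61) + 138*12 = 75 + 1656 = 1731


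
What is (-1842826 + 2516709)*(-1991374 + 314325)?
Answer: -1130134811267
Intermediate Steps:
(-1842826 + 2516709)*(-1991374 + 314325) = 673883*(-1677049) = -1130134811267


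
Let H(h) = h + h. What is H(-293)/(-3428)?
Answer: 293/1714 ≈ 0.17095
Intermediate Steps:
H(h) = 2*h
H(-293)/(-3428) = (2*(-293))/(-3428) = -586*(-1/3428) = 293/1714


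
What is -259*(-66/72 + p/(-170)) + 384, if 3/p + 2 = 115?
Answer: 71629147/115260 ≈ 621.46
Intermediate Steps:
p = 3/113 (p = 3/(-2 + 115) = 3/113 ≈ 0.026549)
-259*(-66/72 + p/(-170)) + 384 = -259*(-66/72 + (3/113)/(-170)) + 384 = -259*(-66*1/72 + (3/113)*(-1/170)) + 384 = -259*(-11/12 - 3/19210) + 384 = -259*(-105673/115260) + 384 = 27369307/115260 + 384 = 71629147/115260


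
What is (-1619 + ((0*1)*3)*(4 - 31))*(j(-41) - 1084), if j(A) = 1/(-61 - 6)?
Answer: 117586351/67 ≈ 1.7550e+6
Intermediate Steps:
j(A) = -1/67 (j(A) = 1/(-67) = -1/67)
(-1619 + ((0*1)*3)*(4 - 31))*(j(-41) - 1084) = (-1619 + ((0*1)*3)*(4 - 31))*(-1/67 - 1084) = (-1619 + (0*3)*(-27))*(-72629/67) = (-1619 + 0*(-27))*(-72629/67) = (-1619 + 0)*(-72629/67) = -1619*(-72629/67) = 117586351/67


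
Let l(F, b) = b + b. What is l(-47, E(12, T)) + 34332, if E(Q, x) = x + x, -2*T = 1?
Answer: 34330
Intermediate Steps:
T = -1/2 (T = -1/2*1 = -1/2 ≈ -0.50000)
E(Q, x) = 2*x
l(F, b) = 2*b
l(-47, E(12, T)) + 34332 = 2*(2*(-1/2)) + 34332 = 2*(-1) + 34332 = -2 + 34332 = 34330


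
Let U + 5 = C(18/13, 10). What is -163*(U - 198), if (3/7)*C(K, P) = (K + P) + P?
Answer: 973273/39 ≈ 24956.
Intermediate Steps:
C(K, P) = 7*K/3 + 14*P/3 (C(K, P) = 7*((K + P) + P)/3 = 7*(K + 2*P)/3 = 7*K/3 + 14*P/3)
U = 1751/39 (U = -5 + (7*(18/13)/3 + (14/3)*10) = -5 + (7*(18*(1/13))/3 + 140/3) = -5 + ((7/3)*(18/13) + 140/3) = -5 + (42/13 + 140/3) = -5 + 1946/39 = 1751/39 ≈ 44.897)
-163*(U - 198) = -163*(1751/39 - 198) = -163*(-5971/39) = 973273/39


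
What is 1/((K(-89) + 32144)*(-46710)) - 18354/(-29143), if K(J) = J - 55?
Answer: 27434090850857/43560624960000 ≈ 0.62979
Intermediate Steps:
K(J) = -55 + J
1/((K(-89) + 32144)*(-46710)) - 18354/(-29143) = 1/(((-55 - 89) + 32144)*(-46710)) - 18354/(-29143) = -1/46710/(-144 + 32144) - 18354*(-1/29143) = -1/46710/32000 + 18354/29143 = (1/32000)*(-1/46710) + 18354/29143 = -1/1494720000 + 18354/29143 = 27434090850857/43560624960000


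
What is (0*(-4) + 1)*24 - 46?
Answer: -22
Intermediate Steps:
(0*(-4) + 1)*24 - 46 = (0 + 1)*24 - 46 = 1*24 - 46 = 24 - 46 = -22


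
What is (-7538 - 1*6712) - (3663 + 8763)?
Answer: -26676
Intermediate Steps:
(-7538 - 1*6712) - (3663 + 8763) = (-7538 - 6712) - 1*12426 = -14250 - 12426 = -26676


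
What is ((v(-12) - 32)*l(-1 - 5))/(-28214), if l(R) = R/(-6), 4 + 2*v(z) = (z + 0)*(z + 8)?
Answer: 5/14107 ≈ 0.00035443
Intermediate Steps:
v(z) = -2 + z*(8 + z)/2 (v(z) = -2 + ((z + 0)*(z + 8))/2 = -2 + (z*(8 + z))/2 = -2 + z*(8 + z)/2)
l(R) = -R/6 (l(R) = R*(-⅙) = -R/6)
((v(-12) - 32)*l(-1 - 5))/(-28214) = (((-2 + (½)*(-12)² + 4*(-12)) - 32)*(-(-1 - 5)/6))/(-28214) = (((-2 + (½)*144 - 48) - 32)*(-⅙*(-6)))*(-1/28214) = (((-2 + 72 - 48) - 32)*1)*(-1/28214) = ((22 - 32)*1)*(-1/28214) = -10*1*(-1/28214) = -10*(-1/28214) = 5/14107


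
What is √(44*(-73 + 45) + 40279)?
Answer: √39047 ≈ 197.60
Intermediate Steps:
√(44*(-73 + 45) + 40279) = √(44*(-28) + 40279) = √(-1232 + 40279) = √39047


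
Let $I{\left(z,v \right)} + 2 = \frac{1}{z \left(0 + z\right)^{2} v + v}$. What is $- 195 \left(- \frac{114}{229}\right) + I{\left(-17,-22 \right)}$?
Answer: $\frac{2352769637}{24746656} \approx 95.074$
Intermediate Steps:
$I{\left(z,v \right)} = -2 + \frac{1}{v + v z^{3}}$ ($I{\left(z,v \right)} = -2 + \frac{1}{z \left(0 + z\right)^{2} v + v} = -2 + \frac{1}{z z^{2} v + v} = -2 + \frac{1}{z^{3} v + v} = -2 + \frac{1}{v z^{3} + v} = -2 + \frac{1}{v + v z^{3}}$)
$- 195 \left(- \frac{114}{229}\right) + I{\left(-17,-22 \right)} = - 195 \left(- \frac{114}{229}\right) + \frac{1 - -44 - - 44 \left(-17\right)^{3}}{\left(-22\right) \left(1 + \left(-17\right)^{3}\right)} = - 195 \left(\left(-114\right) \frac{1}{229}\right) - \frac{1 + 44 - \left(-44\right) \left(-4913\right)}{22 \left(1 - 4913\right)} = \left(-195\right) \left(- \frac{114}{229}\right) - \frac{1 + 44 - 216172}{22 \left(-4912\right)} = \frac{22230}{229} - \left(- \frac{1}{108064}\right) \left(-216127\right) = \frac{22230}{229} - \frac{216127}{108064} = \frac{2352769637}{24746656}$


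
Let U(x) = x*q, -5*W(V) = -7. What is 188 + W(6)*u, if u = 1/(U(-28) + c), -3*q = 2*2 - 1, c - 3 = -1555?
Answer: 1432553/7620 ≈ 188.00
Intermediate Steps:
c = -1552 (c = 3 - 1555 = -1552)
q = -1 (q = -(2*2 - 1)/3 = -(4 - 1)/3 = -⅓*3 = -1)
W(V) = 7/5 (W(V) = -⅕*(-7) = 7/5)
U(x) = -x (U(x) = x*(-1) = -x)
u = -1/1524 (u = 1/(-1*(-28) - 1552) = 1/(28 - 1552) = 1/(-1524) = -1/1524 ≈ -0.00065617)
188 + W(6)*u = 188 + (7/5)*(-1/1524) = 188 - 7/7620 = 1432553/7620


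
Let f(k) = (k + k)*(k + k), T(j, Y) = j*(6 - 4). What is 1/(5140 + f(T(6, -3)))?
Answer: 1/5716 ≈ 0.00017495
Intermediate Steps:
T(j, Y) = 2*j (T(j, Y) = j*2 = 2*j)
f(k) = 4*k**2 (f(k) = (2*k)*(2*k) = 4*k**2)
1/(5140 + f(T(6, -3))) = 1/(5140 + 4*(2*6)**2) = 1/(5140 + 4*12**2) = 1/(5140 + 4*144) = 1/(5140 + 576) = 1/5716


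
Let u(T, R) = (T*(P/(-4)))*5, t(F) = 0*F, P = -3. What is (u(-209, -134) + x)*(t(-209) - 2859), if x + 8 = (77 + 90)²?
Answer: -309884151/4 ≈ -7.7471e+7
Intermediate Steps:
t(F) = 0
x = 27881 (x = -8 + (77 + 90)² = -8 + 167² = -8 + 27889 = 27881)
u(T, R) = 15*T/4 (u(T, R) = (T*(-3/(-4)))*5 = (T*(-3*(-¼)))*5 = (T*(¾))*5 = (3*T/4)*5 = 15*T/4)
(u(-209, -134) + x)*(t(-209) - 2859) = ((15/4)*(-209) + 27881)*(0 - 2859) = (-3135/4 + 27881)*(-2859) = (108389/4)*(-2859) = -309884151/4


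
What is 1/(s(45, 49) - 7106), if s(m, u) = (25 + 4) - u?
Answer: -1/7126 ≈ -0.00014033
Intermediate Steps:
s(m, u) = 29 - u
1/(s(45, 49) - 7106) = 1/((29 - 1*49) - 7106) = 1/((29 - 49) - 7106) = 1/(-20 - 7106) = 1/(-7126) = -1/7126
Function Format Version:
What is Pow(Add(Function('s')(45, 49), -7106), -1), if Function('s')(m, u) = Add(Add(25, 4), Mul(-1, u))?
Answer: Rational(-1, 7126) ≈ -0.00014033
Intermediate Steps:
Function('s')(m, u) = Add(29, Mul(-1, u))
Pow(Add(Function('s')(45, 49), -7106), -1) = Pow(Add(Add(29, Mul(-1, 49)), -7106), -1) = Pow(Add(Add(29, -49), -7106), -1) = Pow(Add(-20, -7106), -1) = Pow(-7126, -1) = Rational(-1, 7126)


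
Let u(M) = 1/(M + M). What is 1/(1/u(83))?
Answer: 1/166 ≈ 0.0060241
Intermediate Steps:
u(M) = 1/(2*M)
1/(1/u(83)) = 1/(1/((1/2)/83)) = 1/(1/((1/2)*(1/83))) = 1/(1/(1/166)) = 1/166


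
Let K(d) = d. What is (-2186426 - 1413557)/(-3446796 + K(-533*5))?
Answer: 3599983/3449461 ≈ 1.0436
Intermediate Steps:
(-2186426 - 1413557)/(-3446796 + K(-533*5)) = (-2186426 - 1413557)/(-3446796 - 533*5) = -3599983/(-3446796 - 2665) = -3599983/(-3449461) = -3599983*(-1/3449461) = 3599983/3449461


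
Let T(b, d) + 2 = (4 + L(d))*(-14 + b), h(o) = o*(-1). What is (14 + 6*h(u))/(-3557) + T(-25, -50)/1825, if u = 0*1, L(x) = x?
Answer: 6348594/6491525 ≈ 0.97798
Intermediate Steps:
u = 0
h(o) = -o
T(b, d) = -2 + (-14 + b)*(4 + d) (T(b, d) = -2 + (4 + d)*(-14 + b) = -2 + (-14 + b)*(4 + d))
(14 + 6*h(u))/(-3557) + T(-25, -50)/1825 = (14 + 6*(-1*0))/(-3557) + (-58 - 14*(-50) + 4*(-25) - 25*(-50))/1825 = (14 + 6*0)*(-1/3557) + (-58 + 700 - 100 + 1250)*(1/1825) = (14 + 0)*(-1/3557) + 1792*(1/1825) = 14*(-1/3557) + 1792/1825 = -14/3557 + 1792/1825 = 6348594/6491525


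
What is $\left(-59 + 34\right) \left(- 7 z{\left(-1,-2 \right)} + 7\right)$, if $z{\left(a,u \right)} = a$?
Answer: $-350$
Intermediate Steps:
$\left(-59 + 34\right) \left(- 7 z{\left(-1,-2 \right)} + 7\right) = \left(-59 + 34\right) \left(\left(-7\right) \left(-1\right) + 7\right) = - 25 \left(7 + 7\right) = \left(-25\right) 14 = -350$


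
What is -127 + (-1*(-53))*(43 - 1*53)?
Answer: -657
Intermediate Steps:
-127 + (-1*(-53))*(43 - 1*53) = -127 + 53*(43 - 53) = -127 + 53*(-10) = -127 - 530 = -657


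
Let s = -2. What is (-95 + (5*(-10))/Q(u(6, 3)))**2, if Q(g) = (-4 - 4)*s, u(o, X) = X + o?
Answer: 616225/64 ≈ 9628.5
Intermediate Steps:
Q(g) = 16 (Q(g) = (-4 - 4)*(-2) = -8*(-2) = 16)
(-95 + (5*(-10))/Q(u(6, 3)))**2 = (-95 + (5*(-10))/16)**2 = (-95 - 50*1/16)**2 = (-95 - 25/8)**2 = (-785/8)**2 = 616225/64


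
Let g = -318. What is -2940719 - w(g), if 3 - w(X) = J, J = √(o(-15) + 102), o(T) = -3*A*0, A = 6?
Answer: -2940722 + √102 ≈ -2.9407e+6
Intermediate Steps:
o(T) = 0 (o(T) = -3*6*0 = -18*0 = 0)
J = √102 (J = √(0 + 102) = √102 ≈ 10.100)
w(X) = 3 - √102
-2940719 - w(g) = -2940719 - (3 - √102) = -2940719 + (-3 + √102) = -2940722 + √102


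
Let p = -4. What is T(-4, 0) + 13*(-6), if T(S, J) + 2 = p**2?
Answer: -64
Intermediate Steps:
T(S, J) = 14 (T(S, J) = -2 + (-4)**2 = -2 + 16 = 14)
T(-4, 0) + 13*(-6) = 14 + 13*(-6) = 14 - 78 = -64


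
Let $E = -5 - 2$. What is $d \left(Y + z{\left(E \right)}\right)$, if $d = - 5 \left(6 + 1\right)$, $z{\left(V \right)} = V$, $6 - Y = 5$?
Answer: $210$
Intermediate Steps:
$Y = 1$ ($Y = 6 - 5 = 1$)
$E = -7$
$d = -35$ ($d = \left(-5\right) 7 = -35$)
$d \left(Y + z{\left(E \right)}\right) = - 35 \left(1 - 7\right) = \left(-35\right) \left(-6\right) = 210$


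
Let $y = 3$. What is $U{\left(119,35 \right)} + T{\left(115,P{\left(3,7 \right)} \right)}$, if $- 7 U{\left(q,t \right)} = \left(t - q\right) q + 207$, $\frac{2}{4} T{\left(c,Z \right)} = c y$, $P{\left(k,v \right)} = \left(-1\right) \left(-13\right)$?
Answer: $\frac{14619}{7} \approx 2088.4$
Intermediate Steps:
$P{\left(k,v \right)} = 13$
$T{\left(c,Z \right)} = 6 c$ ($T{\left(c,Z \right)} = 2 c 3 = 2 \cdot 3 c = 6 c$)
$U{\left(q,t \right)} = - \frac{207}{7} - \frac{q \left(t - q\right)}{7}$ ($U{\left(q,t \right)} = - \frac{\left(t - q\right) q + 207}{7} = - \frac{q \left(t - q\right) + 207}{7} = - \frac{207 + q \left(t - q\right)}{7} = - \frac{207}{7} - \frac{q \left(t - q\right)}{7}$)
$U{\left(119,35 \right)} + T{\left(115,P{\left(3,7 \right)} \right)} = \left(- \frac{207}{7} + \frac{119^{2}}{7} - 17 \cdot 35\right) + 6 \cdot 115 = \left(- \frac{207}{7} + \frac{1}{7} \cdot 14161 - 595\right) + 690 = \left(- \frac{207}{7} + 2023 - 595\right) + 690 = \frac{9789}{7} + 690 = \frac{14619}{7}$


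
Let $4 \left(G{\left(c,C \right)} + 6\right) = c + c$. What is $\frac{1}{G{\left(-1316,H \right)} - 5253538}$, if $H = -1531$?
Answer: $- \frac{1}{5254202} \approx -1.9032 \cdot 10^{-7}$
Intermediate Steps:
$G{\left(c,C \right)} = -6 + \frac{c}{2}$ ($G{\left(c,C \right)} = -6 + \frac{c + c}{4} = -6 + \frac{2 c}{4} = -6 + \frac{c}{2}$)
$\frac{1}{G{\left(-1316,H \right)} - 5253538} = \frac{1}{\left(-6 + \frac{1}{2} \left(-1316\right)\right) - 5253538} = \frac{1}{\left(-6 - 658\right) - 5253538} = \frac{1}{-664 - 5253538} = \frac{1}{-5254202} = - \frac{1}{5254202}$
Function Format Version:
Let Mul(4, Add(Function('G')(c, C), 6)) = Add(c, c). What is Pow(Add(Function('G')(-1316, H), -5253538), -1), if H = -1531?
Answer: Rational(-1, 5254202) ≈ -1.9032e-7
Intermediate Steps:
Function('G')(c, C) = Add(-6, Mul(Rational(1, 2), c)) (Function('G')(c, C) = Add(-6, Mul(Rational(1, 4), Add(c, c))) = Add(-6, Mul(Rational(1, 4), Mul(2, c))) = Add(-6, Mul(Rational(1, 2), c)))
Pow(Add(Function('G')(-1316, H), -5253538), -1) = Pow(Add(Add(-6, Mul(Rational(1, 2), -1316)), -5253538), -1) = Pow(Add(Add(-6, -658), -5253538), -1) = Pow(Add(-664, -5253538), -1) = Pow(-5254202, -1) = Rational(-1, 5254202)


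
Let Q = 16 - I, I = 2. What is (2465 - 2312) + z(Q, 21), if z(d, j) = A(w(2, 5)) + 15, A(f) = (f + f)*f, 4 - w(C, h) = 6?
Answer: 176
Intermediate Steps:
Q = 14 (Q = 16 - 1*2 = 16 - 2 = 14)
w(C, h) = -2 (w(C, h) = 4 - 1*6 = 4 - 6 = -2)
A(f) = 2*f² (A(f) = (2*f)*f = 2*f²)
z(d, j) = 23 (z(d, j) = 2*(-2)² + 15 = 2*4 + 15 = 8 + 15 = 23)
(2465 - 2312) + z(Q, 21) = (2465 - 2312) + 23 = 153 + 23 = 176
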